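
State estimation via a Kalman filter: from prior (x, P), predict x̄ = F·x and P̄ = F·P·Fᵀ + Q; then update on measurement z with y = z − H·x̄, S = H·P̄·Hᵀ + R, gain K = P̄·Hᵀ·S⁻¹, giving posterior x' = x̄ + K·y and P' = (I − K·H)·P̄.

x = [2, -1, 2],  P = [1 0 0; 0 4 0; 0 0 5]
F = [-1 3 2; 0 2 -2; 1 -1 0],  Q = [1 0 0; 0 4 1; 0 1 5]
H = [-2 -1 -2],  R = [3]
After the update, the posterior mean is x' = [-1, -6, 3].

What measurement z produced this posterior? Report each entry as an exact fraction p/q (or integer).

z = [2]

x̄ = F·x = [-1, -6, 3]
P̄ = F·P·Fᵀ + Q = [58 4 -13; 4 40 -7; -13 -7 10]
S = H·P̄·Hᵀ + R = [199]
K = P̄·Hᵀ·S⁻¹ = [-94/199; -34/199; 13/199]
x' − x̄ = [0, 0, 0] = K·y
y = (KᵀK)⁻¹·Kᵀ·(x' − x̄) = [0]
z = y + H·x̄ = [0] + [2] = [2]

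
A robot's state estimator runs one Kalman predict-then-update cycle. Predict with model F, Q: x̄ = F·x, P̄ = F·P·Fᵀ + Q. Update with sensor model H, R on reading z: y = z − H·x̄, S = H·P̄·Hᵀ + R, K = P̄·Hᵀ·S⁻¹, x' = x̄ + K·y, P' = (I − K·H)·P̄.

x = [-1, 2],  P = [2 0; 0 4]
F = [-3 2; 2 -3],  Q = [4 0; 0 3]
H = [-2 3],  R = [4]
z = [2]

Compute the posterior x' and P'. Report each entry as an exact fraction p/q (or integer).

x̄ = F·x = [7, -8]
P̄ = F·P·Fᵀ + Q = [38 -36; -36 47]
y = z − H·x̄ = [40]
S = H·P̄·Hᵀ + R = [1011]
K = P̄·Hᵀ·S⁻¹ = [-184/1011; 71/337]
x' = x̄ + K·y = [-283/1011, 144/337]
P' = (I − K·H)·P̄ = [4562/1011 932/337; 932/337 716/337]

x' = [-283/1011, 144/337]
P' = [4562/1011 932/337; 932/337 716/337]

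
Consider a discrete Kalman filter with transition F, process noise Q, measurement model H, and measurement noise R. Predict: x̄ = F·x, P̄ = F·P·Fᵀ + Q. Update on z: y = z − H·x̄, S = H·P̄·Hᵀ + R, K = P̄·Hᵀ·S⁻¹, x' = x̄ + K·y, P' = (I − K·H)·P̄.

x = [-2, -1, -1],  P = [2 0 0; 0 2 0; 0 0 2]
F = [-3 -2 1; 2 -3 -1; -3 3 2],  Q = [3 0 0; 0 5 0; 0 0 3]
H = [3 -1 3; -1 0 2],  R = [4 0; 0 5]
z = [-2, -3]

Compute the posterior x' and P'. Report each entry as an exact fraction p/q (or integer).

x' = [23515/25523, 116034/127615, -31367/25523]
P' = [31996/25523 50909/25523 -8057/25523; 50909/25523 913551/127615 8092/25523; -8057/25523 8092/25523 14429/25523]

x̄ = F·x = [7, 0, 1]
P̄ = F·P·Fᵀ + Q = [31 -2 10; -2 33 -34; 10 -34 47]
y = z − H·x̄ = [-26, 2]
S = H·P̄·Hᵀ + R = [1135 285; 285 184]
K = P̄·Hᵀ·S⁻¹ = [5227/25523 -9622/25523; -7134/127615 -6945/25523; 2756/25523 7383/25523]
x' = x̄ + K·y = [23515/25523, 116034/127615, -31367/25523]
P' = (I − K·H)·P̄ = [31996/25523 50909/25523 -8057/25523; 50909/25523 913551/127615 8092/25523; -8057/25523 8092/25523 14429/25523]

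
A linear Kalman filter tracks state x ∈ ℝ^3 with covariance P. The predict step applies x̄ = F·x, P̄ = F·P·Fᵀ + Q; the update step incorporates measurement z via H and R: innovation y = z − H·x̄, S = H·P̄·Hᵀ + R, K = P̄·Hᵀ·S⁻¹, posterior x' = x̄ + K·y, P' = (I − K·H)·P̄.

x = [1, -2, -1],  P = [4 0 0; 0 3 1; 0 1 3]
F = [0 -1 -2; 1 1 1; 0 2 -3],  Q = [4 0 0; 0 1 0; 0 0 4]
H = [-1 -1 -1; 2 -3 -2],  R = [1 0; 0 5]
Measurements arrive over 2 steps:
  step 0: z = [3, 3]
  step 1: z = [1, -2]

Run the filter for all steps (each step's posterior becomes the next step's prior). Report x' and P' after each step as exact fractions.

step 0: x' = [-1070/2171, 1389/2171, -6645/2171], P' = [12413/19539 11738/19539 -5053/6513; 11738/19539 67853/19539 -27298/6513; -5053/6513 -27298/6513 12173/2171]
step 1: x' = [-81604535/86072928, -135895193/86072928, 159056605/86072928], P' = [46568107/86072928 7057079/28690976 -9758067/28690976; 7057079/28690976 133726475/86072928 -162716023/86072928; -9758067/28690976 -162716023/86072928 245521331/86072928]

step 0: x̄ = F·x = [4, -2, -1]
step 0: P̄ = F·P·Fᵀ + Q = [23 -12 11; -12 13 -4; 11 -4 31]
step 0: y = z − H·x̄ = [4, -13]
step 0: S = H·P̄·Hᵀ + R = [58 23; 23 346]
step 0: K = P̄·Hᵀ·S⁻¹ = [-8992/19539 3986/19539; 2303/19539 -3259/19539; -4168/6513 -250/6513]
step 0: x' = x̄ + K·y = [-1070/2171, 1389/2171, -6645/2171]
step 0: P' = (I − K·H)·P̄ = [12413/19539 11738/19539 -5053/6513; 11738/19539 67853/19539 -27298/6513; -5053/6513 -27298/6513 12173/2171]
step 1: x̄ = F·x = [11901/2171, -6326/2171, 22713/2171]
step 1: P̄ = F·P·Fᵀ + Q = [256661/19539 -22705/19539 603530/19539; -22705/19539 38732/19539 -42118/19539; 603530/19539 -42118/19539 2318309/19539]
step 1: y = z − H·x̄ = [2343/167, -1696/2171]
step 1: S = H·P̄·Hᵀ + R = [31715/167 34241/167; 34241/167 631663/2171]
step 1: K = P̄·Hᵀ·S⁻¹ = [-38465143/86072928 17634181/86072928; 7818311/86072928 -6680981/86072928; -53531107/86072928 -12288599/86072928]
step 1: x' = x̄ + K·y = [-81604535/86072928, -135895193/86072928, 159056605/86072928]
step 1: P' = (I − K·H)·P̄ = [46568107/86072928 7057079/28690976 -9758067/28690976; 7057079/28690976 133726475/86072928 -162716023/86072928; -9758067/28690976 -162716023/86072928 245521331/86072928]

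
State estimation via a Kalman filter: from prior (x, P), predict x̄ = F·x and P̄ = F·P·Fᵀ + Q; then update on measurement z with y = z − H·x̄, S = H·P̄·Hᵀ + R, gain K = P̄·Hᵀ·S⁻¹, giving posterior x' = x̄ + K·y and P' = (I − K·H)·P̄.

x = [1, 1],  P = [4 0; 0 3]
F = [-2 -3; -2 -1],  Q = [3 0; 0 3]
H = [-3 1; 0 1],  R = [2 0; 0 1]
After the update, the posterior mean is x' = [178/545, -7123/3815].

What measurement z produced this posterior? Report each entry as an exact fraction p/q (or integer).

z = [-3, -2]

x̄ = F·x = [-5, -3]
P̄ = F·P·Fᵀ + Q = [46 25; 25 22]
S = H·P̄·Hᵀ + R = [288 -53; -53 23]
K = P̄·Hᵀ·S⁻¹ = [-182/545 173/545; -53/3815 3527/3815]
x' − x̄ = [2903/545, 4322/3815] = K·y
y = (KᵀK)⁻¹·Kᵀ·(x' − x̄) = [-15, 1]
z = y + H·x̄ = [-15, 1] + [12, -3] = [-3, -2]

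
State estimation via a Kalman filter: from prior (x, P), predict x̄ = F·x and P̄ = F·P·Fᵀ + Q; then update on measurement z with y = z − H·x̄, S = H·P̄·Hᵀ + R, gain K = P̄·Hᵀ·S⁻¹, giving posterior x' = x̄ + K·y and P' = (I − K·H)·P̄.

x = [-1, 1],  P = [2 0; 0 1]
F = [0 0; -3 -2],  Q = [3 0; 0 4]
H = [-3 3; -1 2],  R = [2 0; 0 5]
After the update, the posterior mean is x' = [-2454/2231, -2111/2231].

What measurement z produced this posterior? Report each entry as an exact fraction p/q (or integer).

x̄ = F·x = [0, 1]
P̄ = F·P·Fᵀ + Q = [3 0; 0 26]
S = H·P̄·Hᵀ + R = [263 165; 165 112]
K = P̄·Hᵀ·S⁻¹ = [-513/2231 696/2231; 156/2231 806/2231]
x' − x̄ = [-2454/2231, -4342/2231] = K·y
y = (KᵀK)⁻¹·Kᵀ·(x' − x̄) = [-2, -5]
z = y + H·x̄ = [-2, -5] + [3, 2] = [1, -3]

z = [1, -3]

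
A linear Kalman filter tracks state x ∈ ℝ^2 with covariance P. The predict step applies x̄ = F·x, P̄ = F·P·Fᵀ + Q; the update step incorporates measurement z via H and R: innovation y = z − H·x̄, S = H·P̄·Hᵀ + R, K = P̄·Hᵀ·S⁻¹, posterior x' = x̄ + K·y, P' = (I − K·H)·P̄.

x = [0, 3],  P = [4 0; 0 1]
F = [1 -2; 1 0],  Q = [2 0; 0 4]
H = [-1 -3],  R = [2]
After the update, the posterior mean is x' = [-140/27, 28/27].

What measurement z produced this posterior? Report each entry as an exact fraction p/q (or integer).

x̄ = F·x = [-6, 0]
P̄ = F·P·Fᵀ + Q = [10 4; 4 8]
S = H·P̄·Hᵀ + R = [108]
K = P̄·Hᵀ·S⁻¹ = [-11/54; -7/27]
x' − x̄ = [22/27, 28/27] = K·y
y = (KᵀK)⁻¹·Kᵀ·(x' − x̄) = [-4]
z = y + H·x̄ = [-4] + [6] = [2]

z = [2]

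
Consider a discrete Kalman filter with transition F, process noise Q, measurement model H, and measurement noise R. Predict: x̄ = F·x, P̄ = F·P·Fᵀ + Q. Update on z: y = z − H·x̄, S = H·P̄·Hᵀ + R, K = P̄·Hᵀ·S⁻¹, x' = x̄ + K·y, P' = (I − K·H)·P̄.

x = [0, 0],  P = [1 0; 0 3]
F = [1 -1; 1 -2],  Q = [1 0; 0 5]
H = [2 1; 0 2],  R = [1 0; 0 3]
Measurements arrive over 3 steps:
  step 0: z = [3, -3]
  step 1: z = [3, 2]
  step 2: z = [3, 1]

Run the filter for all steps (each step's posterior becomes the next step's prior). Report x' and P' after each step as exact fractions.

step 0: x̄ = F·x = [0, 0]
step 0: P̄ = F·P·Fᵀ + Q = [5 7; 7 18]
step 0: y = z − H·x̄ = [3, -3]
step 0: S = H·P̄·Hᵀ + R = [67 64; 64 75]
step 0: K = P̄·Hᵀ·S⁻¹ = [379/929 -150/929; 96/929 364/929]
step 0: x' = x̄ + K·y = [1587/929, -804/929]
step 0: P' = (I − K·H)·P̄ = [302/929 -225/929; -225/929 546/929]
step 1: x̄ = F·x = [2391/929, 3195/929]
step 1: P̄ = F·P·Fᵀ + Q = [2227/929 2069/929; 2069/929 8031/929]
step 1: y = z − H·x̄ = [-5190/929, -4532/929]
step 1: S = H·P̄·Hᵀ + R = [26144/929 24338/929; 24338/929 34911/929]
step 1: K = P̄·Hᵀ·S⁻¹ = [136721/344860 -633/4010; 849/8020 1549/4010]
step 1: x' = x̄ + K·y = [194667/172430, 3863/4010]
step 1: P' = (I − K·H)·P̄ = [109189/344860 -1899/8020; -1899/8020 4647/8020]
step 2: x̄ = F·x = [14279/86215, -137551/172430]
step 2: P̄ = F·P·Fᵀ + Q = [204296/86215 376901/172430; 376901/172430 2959401/344860]
step 2: y = z − H·x̄ = [119545/34486, 223766/86215]
step 2: S = H·P̄·Hᵀ + R = [1917641/68972 893401/34486; 893401/34486 3218046/86215]
step 2: K = P̄·Hᵀ·S⁻¹ = [50084134/126441467 -19952208/126441467; 13401015/126441467 48838426/126441467]
step 2: x' = x̄ + K·y = [142772156/126441467, 72346633/126441467]
step 2: P' = (I − K·H)·P̄ = [40006223/126441467 -29928312/126441467; -29928312/126441467 73257639/126441467]

step 0: x' = [1587/929, -804/929], P' = [302/929 -225/929; -225/929 546/929]
step 1: x' = [194667/172430, 3863/4010], P' = [109189/344860 -1899/8020; -1899/8020 4647/8020]
step 2: x' = [142772156/126441467, 72346633/126441467], P' = [40006223/126441467 -29928312/126441467; -29928312/126441467 73257639/126441467]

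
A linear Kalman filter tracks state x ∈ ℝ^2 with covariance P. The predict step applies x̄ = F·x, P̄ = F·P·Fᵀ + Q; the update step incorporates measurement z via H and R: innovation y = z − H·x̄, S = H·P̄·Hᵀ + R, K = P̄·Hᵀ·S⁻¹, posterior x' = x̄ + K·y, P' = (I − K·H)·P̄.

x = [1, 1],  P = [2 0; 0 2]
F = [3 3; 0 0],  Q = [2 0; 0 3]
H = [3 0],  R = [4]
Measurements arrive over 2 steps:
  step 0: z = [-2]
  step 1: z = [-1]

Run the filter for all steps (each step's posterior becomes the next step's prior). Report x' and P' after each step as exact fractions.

step 0: x' = [-102/173, 0], P' = [76/173 0; 0 3]
step 1: x' = [-123/349, 0], P' = [22804/52001 0; 0 3]

step 0: x̄ = F·x = [6, 0]
step 0: P̄ = F·P·Fᵀ + Q = [38 0; 0 3]
step 0: y = z − H·x̄ = [-20]
step 0: S = H·P̄·Hᵀ + R = [346]
step 0: K = P̄·Hᵀ·S⁻¹ = [57/173; 0]
step 0: x' = x̄ + K·y = [-102/173, 0]
step 0: P' = (I − K·H)·P̄ = [76/173 0; 0 3]
step 1: x̄ = F·x = [-306/173, 0]
step 1: P̄ = F·P·Fᵀ + Q = [5701/173 0; 0 3]
step 1: y = z − H·x̄ = [745/173]
step 1: S = H·P̄·Hᵀ + R = [52001/173]
step 1: K = P̄·Hᵀ·S⁻¹ = [17103/52001; 0]
step 1: x' = x̄ + K·y = [-123/349, 0]
step 1: P' = (I − K·H)·P̄ = [22804/52001 0; 0 3]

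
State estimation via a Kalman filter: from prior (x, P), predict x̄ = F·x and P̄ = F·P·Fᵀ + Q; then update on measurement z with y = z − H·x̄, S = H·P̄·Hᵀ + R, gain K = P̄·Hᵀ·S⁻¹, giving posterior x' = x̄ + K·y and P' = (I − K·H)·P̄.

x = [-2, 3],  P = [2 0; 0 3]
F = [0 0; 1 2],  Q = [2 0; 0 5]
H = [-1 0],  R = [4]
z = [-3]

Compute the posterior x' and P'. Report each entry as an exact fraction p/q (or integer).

x̄ = F·x = [0, 4]
P̄ = F·P·Fᵀ + Q = [2 0; 0 19]
y = z − H·x̄ = [-3]
S = H·P̄·Hᵀ + R = [6]
K = P̄·Hᵀ·S⁻¹ = [-1/3; 0]
x' = x̄ + K·y = [1, 4]
P' = (I − K·H)·P̄ = [4/3 0; 0 19]

x' = [1, 4]
P' = [4/3 0; 0 19]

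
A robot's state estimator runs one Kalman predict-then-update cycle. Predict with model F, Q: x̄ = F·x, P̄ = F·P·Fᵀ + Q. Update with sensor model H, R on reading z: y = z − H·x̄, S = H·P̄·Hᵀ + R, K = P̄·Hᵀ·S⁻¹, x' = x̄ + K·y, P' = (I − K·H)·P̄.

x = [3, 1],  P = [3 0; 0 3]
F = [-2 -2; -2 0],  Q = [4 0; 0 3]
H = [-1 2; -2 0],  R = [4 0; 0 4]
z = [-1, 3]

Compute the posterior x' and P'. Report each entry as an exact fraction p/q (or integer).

x' = [-547/315, -65/42]
P' = [304/315 10/21; 10/21 8/7]

x̄ = F·x = [-8, -6]
P̄ = F·P·Fᵀ + Q = [28 12; 12 15]
y = z − H·x̄ = [3, -13]
S = H·P̄·Hᵀ + R = [44 8; 8 116]
K = P̄·Hᵀ·S⁻¹ = [-1/315 -152/315; 19/42 -5/21]
x' = x̄ + K·y = [-547/315, -65/42]
P' = (I − K·H)·P̄ = [304/315 10/21; 10/21 8/7]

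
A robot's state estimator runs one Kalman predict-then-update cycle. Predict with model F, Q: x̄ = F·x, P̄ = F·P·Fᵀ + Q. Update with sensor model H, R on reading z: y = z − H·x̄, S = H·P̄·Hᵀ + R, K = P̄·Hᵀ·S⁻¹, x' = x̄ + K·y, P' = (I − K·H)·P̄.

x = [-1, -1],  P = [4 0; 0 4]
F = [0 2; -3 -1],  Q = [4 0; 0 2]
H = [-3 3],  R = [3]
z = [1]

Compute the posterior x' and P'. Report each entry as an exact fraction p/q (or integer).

x' = [6/235, 18/47]
P' = [2348/235 464/47; 464/47 474/47]

x̄ = F·x = [-2, 4]
P̄ = F·P·Fᵀ + Q = [20 -8; -8 42]
y = z − H·x̄ = [-17]
S = H·P̄·Hᵀ + R = [705]
K = P̄·Hᵀ·S⁻¹ = [-28/235; 10/47]
x' = x̄ + K·y = [6/235, 18/47]
P' = (I − K·H)·P̄ = [2348/235 464/47; 464/47 474/47]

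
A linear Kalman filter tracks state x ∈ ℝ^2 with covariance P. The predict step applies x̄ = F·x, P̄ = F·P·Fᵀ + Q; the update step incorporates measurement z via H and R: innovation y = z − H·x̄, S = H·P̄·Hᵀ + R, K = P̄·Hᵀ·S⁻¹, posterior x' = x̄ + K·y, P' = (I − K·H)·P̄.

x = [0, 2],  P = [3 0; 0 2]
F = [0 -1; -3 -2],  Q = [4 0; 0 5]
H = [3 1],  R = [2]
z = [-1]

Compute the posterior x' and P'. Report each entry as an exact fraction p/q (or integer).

x' = [-7/20, -1/10]
P' = [59/30 -83/15; -83/15 262/15]

x̄ = F·x = [-2, -4]
P̄ = F·P·Fᵀ + Q = [6 4; 4 40]
y = z − H·x̄ = [9]
S = H·P̄·Hᵀ + R = [120]
K = P̄·Hᵀ·S⁻¹ = [11/60; 13/30]
x' = x̄ + K·y = [-7/20, -1/10]
P' = (I − K·H)·P̄ = [59/30 -83/15; -83/15 262/15]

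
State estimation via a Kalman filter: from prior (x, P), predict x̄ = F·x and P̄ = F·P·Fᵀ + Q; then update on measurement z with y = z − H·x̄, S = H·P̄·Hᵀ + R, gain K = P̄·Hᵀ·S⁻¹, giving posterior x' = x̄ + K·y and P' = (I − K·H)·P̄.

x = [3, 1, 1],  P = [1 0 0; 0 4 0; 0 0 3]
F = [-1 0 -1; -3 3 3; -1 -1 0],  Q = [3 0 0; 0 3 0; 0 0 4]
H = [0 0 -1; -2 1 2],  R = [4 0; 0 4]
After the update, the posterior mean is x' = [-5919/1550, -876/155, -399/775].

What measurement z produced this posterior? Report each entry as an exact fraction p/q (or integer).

z = [-1, 1]

x̄ = F·x = [-4, -3, -4]
P̄ = F·P·Fᵀ + Q = [7 -6 1; -6 75 -9; 1 -9 9]
S = H·P̄·Hᵀ + R = [13 -7; -7 123]
K = P̄·Hᵀ·S⁻¹ = [-249/1550 -241/1550; 159/155 96/155; -529/775 14/775]
x' − x̄ = [281/1550, -411/155, 2701/775] = K·y
y = (KᵀK)⁻¹·Kᵀ·(x' − x̄) = [-5, 4]
z = y + H·x̄ = [-5, 4] + [4, -3] = [-1, 1]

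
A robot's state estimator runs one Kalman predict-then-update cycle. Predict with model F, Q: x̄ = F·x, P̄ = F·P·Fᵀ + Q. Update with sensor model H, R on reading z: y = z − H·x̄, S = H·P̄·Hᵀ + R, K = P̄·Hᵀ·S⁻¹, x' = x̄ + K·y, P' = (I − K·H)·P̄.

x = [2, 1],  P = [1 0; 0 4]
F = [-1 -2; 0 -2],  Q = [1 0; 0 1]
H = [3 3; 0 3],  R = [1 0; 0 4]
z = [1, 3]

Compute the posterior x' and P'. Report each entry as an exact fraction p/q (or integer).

x̄ = F·x = [-4, -2]
P̄ = F·P·Fᵀ + Q = [18 16; 16 17]
y = z − H·x̄ = [19, 9]
S = H·P̄·Hᵀ + R = [604 297; 297 157]
K = P̄·Hᵀ·S⁻¹ = [1758/6619 -1302/6619; 396/6619 1401/6619]
x' = x̄ + K·y = [-4792/6619, 6895/6619]
P' = (I − K·H)·P̄ = [2322/6619 -1736/6619; -1736/6619 1868/6619]

x' = [-4792/6619, 6895/6619]
P' = [2322/6619 -1736/6619; -1736/6619 1868/6619]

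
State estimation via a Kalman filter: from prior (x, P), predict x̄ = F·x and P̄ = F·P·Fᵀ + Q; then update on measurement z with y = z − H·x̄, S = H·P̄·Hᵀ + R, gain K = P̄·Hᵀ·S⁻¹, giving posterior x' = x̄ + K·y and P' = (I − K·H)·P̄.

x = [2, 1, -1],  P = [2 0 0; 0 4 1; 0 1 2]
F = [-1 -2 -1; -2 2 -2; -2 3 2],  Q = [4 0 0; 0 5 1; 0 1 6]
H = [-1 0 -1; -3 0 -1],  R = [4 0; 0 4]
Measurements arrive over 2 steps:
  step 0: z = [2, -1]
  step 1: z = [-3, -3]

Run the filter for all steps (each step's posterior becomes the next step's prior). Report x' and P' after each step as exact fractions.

step 0: x' = [659/470, 489/470, -1667/470], P' = [422/235 -254/235 -824/235; -254/235 4997/235 140/47; -824/235 140/47 2054/235]
step 1: x' = [84733/624211, 21543357/6242110, 1470942/624211], P' = [1217708/624211 -768440/624211 -2418056/624211; -768440/624211 94172182/3121055 1154134/624211; -2418056/624211 1154134/624211 6001794/624211]

step 0: x̄ = F·x = [-3, 0, -3]
step 0: P̄ = F·P·Fᵀ + Q = [28 -6 -31; -6 29 23; -31 23 70]
step 0: y = z − H·x̄ = [-4, -13]
step 0: S = H·P̄·Hᵀ + R = [40 30; 30 140]
step 0: K = P̄·Hᵀ·S⁻¹ = [201/470 -221/470; -223/470 31/470; -123/94 209/470]
step 0: x' = x̄ + K·y = [659/470, 489/470, -1667/470]
step 0: P' = (I − K·H)·P̄ = [422/235 -254/235 -824/235; -254/235 4997/235 140/47; -824/235 140/47 2054/235]
step 1: x̄ = F·x = [3/47, 1497/235, -637/94]
step 1: P̄ = F·P·Fᵀ + Q = [4708/47 -3488/47 -7680/47; -3488/47 20907/235 24829/235; -7680/47 24829/235 74327/235]
step 1: y = z − H·x̄ = [-913/94, -901/94]
step 1: S = H·P̄·Hᵀ + R = [22007/235 -8653/235; -8653/235 56727/235]
step 1: K = P̄·Hᵀ·S⁻¹ = [300087/624211 -308767/624211; -192847/1248422 575593/1248422; -1791869/1248422 626187/1248422]
step 1: x' = x̄ + K·y = [84733/624211, 21543357/6242110, 1470942/624211]
step 1: P' = (I − K·H)·P̄ = [1217708/624211 -768440/624211 -2418056/624211; -768440/624211 94172182/3121055 1154134/624211; -2418056/624211 1154134/624211 6001794/624211]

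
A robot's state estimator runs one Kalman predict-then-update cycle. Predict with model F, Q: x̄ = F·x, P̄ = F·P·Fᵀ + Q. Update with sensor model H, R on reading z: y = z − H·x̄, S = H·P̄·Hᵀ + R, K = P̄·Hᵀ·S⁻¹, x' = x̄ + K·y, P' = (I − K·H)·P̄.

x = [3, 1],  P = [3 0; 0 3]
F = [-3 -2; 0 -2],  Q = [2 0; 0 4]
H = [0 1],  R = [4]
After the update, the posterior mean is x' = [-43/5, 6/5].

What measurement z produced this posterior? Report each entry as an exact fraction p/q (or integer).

x̄ = F·x = [-11, -2]
P̄ = F·P·Fᵀ + Q = [41 12; 12 16]
S = H·P̄·Hᵀ + R = [20]
K = P̄·Hᵀ·S⁻¹ = [3/5; 4/5]
x' − x̄ = [12/5, 16/5] = K·y
y = (KᵀK)⁻¹·Kᵀ·(x' − x̄) = [4]
z = y + H·x̄ = [4] + [-2] = [2]

z = [2]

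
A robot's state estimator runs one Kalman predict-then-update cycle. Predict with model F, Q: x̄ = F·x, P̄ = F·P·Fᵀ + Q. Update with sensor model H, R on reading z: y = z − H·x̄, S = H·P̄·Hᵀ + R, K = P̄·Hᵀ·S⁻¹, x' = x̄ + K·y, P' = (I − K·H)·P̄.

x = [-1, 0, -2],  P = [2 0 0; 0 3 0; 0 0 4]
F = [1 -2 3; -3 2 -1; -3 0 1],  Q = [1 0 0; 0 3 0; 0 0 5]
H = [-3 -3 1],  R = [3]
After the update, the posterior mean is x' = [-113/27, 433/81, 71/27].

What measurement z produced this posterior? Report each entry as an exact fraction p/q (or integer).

x̄ = F·x = [-7, 5, 1]
P̄ = F·P·Fᵀ + Q = [51 -30 6; -30 37 14; 6 14 27]
S = H·P̄·Hᵀ + R = [162]
K = P̄·Hᵀ·S⁻¹ = [-19/54; -7/162; -11/54]
x' − x̄ = [76/27, 28/81, 44/27] = K·y
y = (KᵀK)⁻¹·Kᵀ·(x' − x̄) = [-8]
z = y + H·x̄ = [-8] + [7] = [-1]

z = [-1]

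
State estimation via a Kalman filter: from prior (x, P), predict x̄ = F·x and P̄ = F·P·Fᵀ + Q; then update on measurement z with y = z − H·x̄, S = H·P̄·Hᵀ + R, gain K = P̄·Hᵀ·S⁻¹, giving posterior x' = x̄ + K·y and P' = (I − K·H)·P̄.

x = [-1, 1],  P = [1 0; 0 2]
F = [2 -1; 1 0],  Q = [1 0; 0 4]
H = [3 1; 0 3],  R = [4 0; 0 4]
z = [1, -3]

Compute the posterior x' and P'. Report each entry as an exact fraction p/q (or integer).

x' = [1138/3027, -2543/3027]
P' = [1352/3027 -340/3027; -340/3027 1196/3027]

x̄ = F·x = [-3, -1]
P̄ = F·P·Fᵀ + Q = [7 2; 2 5]
y = z − H·x̄ = [11, 0]
S = H·P̄·Hᵀ + R = [84 33; 33 49]
K = P̄·Hᵀ·S⁻¹ = [929/3027 -85/1009; 44/3027 299/1009]
x' = x̄ + K·y = [1138/3027, -2543/3027]
P' = (I − K·H)·P̄ = [1352/3027 -340/3027; -340/3027 1196/3027]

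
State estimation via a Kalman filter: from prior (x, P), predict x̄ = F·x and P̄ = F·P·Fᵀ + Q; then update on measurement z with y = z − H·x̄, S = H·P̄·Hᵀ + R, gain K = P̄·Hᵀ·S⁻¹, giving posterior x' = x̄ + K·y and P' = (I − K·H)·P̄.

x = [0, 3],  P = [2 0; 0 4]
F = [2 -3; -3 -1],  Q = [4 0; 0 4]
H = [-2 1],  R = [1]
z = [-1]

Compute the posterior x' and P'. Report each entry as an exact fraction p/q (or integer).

x̄ = F·x = [-9, -3]
P̄ = F·P·Fᵀ + Q = [48 0; 0 26]
y = z − H·x̄ = [-16]
S = H·P̄·Hᵀ + R = [219]
K = P̄·Hᵀ·S⁻¹ = [-32/73; 26/219]
x' = x̄ + K·y = [-145/73, -1073/219]
P' = (I − K·H)·P̄ = [432/73 832/73; 832/73 5018/219]

x' = [-145/73, -1073/219]
P' = [432/73 832/73; 832/73 5018/219]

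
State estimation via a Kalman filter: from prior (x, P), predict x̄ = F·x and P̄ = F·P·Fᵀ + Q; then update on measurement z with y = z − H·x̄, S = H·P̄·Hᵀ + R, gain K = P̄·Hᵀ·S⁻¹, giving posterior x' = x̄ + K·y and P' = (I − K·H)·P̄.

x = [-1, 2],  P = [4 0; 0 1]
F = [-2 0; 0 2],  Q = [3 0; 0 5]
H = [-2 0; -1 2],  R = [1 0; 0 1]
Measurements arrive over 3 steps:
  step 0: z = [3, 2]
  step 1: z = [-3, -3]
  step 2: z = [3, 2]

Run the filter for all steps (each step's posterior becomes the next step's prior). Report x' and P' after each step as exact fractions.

step 0: x̄ = F·x = [2, 4]
step 0: P̄ = F·P·Fᵀ + Q = [19 0; 0 9]
step 0: y = z − H·x̄ = [7, -4]
step 0: S = H·P̄·Hᵀ + R = [77 38; 38 56]
step 0: K = P̄·Hᵀ·S⁻¹ = [-703/1434 -19/2868; -57/239 231/478]
step 0: x' = x̄ + K·y = [-2015/1434, 95/239]
step 0: P' = (I − K·H)·P̄ = [703/2868 57/478; 57/478 72/239]
step 1: x̄ = F·x = [2015/717, 190/239]
step 1: P̄ = F·P·Fᵀ + Q = [2854/717 -114/239; -114/239 1483/239]
step 1: y = z − H·x̄ = [1879/717, -1276/717]
step 1: S = H·P̄·Hᵀ + R = [12133/717 7076/717; 7076/717 22735/717]
step 1: K = P̄·Hᵀ·S⁻¹ = [-146076/314887 -3538/314887; -69500/314887 149608/314887]
step 1: x' = x̄ + K·y = [508417/314887, -198054/314887]
step 1: P' = (I − K·H)·P̄ = [73038/314887 34750/314887; 34750/314887 92179/314887]
step 2: x̄ = F·x = [-1016834/314887, -396108/314887]
step 2: P̄ = F·P·Fᵀ + Q = [1236813/314887 -139000/314887; -139000/314887 1943151/314887]
step 2: y = z − H·x̄ = [-1089007/314887, 21324/16573]
step 2: S = H·P̄·Hᵀ + R = [5262139/314887 159454/16573; 159454/16573 520016/16573]
step 2: K = P̄·Hᵀ·S⁻¹ = [-31520609/67981370 -1514813/135962740; -7501449/33990685 32296447/67981370]
step 2: x' = x̄ + K·y = [-111489113/67981370, 3962367/33990685]
step 2: P' = (I − K·H)·P̄ = [31520609/135962740 7501449/67981370; 7501449/67981370 9949474/33990685]

step 0: x' = [-2015/1434, 95/239], P' = [703/2868 57/478; 57/478 72/239]
step 1: x' = [508417/314887, -198054/314887], P' = [73038/314887 34750/314887; 34750/314887 92179/314887]
step 2: x' = [-111489113/67981370, 3962367/33990685], P' = [31520609/135962740 7501449/67981370; 7501449/67981370 9949474/33990685]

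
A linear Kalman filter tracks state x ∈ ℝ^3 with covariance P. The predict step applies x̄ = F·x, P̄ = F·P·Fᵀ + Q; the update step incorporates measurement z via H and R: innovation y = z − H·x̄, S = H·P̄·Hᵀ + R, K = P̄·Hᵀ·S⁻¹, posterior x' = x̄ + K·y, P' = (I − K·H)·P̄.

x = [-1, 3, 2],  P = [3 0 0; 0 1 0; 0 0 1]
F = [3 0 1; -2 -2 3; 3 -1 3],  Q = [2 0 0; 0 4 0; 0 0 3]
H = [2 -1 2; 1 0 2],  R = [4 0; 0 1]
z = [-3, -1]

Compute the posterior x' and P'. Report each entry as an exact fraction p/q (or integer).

x' = [-2387/3062, 10179/7655, -1473/15310]
P' = [4785/3062 1020/1531 -2415/3062; 1020/1531 31988/7655 632/7655; -2415/3062 632/7655 9761/15310]

x̄ = F·x = [-1, 2, 0]
P̄ = F·P·Fᵀ + Q = [30 -15 30; -15 29 -7; 30 -7 40]
y = z − H·x̄ = [1, 0]
S = H·P̄·Hᵀ + R = [641 429; 429 311]
K = P̄·Hᵀ·S⁻¹ = [675/3062 -45/3062; -5131/7655 6364/7655; -1473/15310 7447/15310]
x' = x̄ + K·y = [-2387/3062, 10179/7655, -1473/15310]
P' = (I − K·H)·P̄ = [4785/3062 1020/1531 -2415/3062; 1020/1531 31988/7655 632/7655; -2415/3062 632/7655 9761/15310]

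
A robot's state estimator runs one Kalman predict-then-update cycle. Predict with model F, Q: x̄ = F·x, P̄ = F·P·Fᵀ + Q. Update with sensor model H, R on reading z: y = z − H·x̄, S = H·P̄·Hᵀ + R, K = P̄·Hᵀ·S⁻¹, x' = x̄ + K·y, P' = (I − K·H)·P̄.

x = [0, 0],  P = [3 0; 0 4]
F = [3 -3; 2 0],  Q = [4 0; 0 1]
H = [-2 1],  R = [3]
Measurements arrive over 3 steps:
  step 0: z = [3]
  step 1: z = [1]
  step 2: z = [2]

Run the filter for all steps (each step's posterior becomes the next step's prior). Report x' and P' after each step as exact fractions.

step 0: x̄ = F·x = [0, 0]
step 0: P̄ = F·P·Fᵀ + Q = [67 18; 18 13]
step 0: y = z − H·x̄ = [3]
step 0: S = H·P̄·Hᵀ + R = [212]
step 0: K = P̄·Hᵀ·S⁻¹ = [-29/53; -23/212]
step 0: x' = x̄ + K·y = [-87/53, -69/212]
step 0: P' = (I − K·H)·P̄ = [187/53 287/53; 287/53 2227/212]
step 1: x̄ = F·x = [-837/212, -174/53]
step 1: P̄ = F·P·Fᵀ + Q = [6959/212 -600/53; -600/53 801/53]
step 1: y = z − H·x̄ = [-383/106]
step 1: S = H·P̄·Hᵀ + R = [10319/53]
step 1: K = P̄·Hᵀ·S⁻¹ = [-8159/20638; 2001/10319]
step 1: x' = x̄ + K·y = [-52001/20638, -82215/20638]
step 1: P' = (I − K·H)·P̄ = [24720/10319 74403/20638; 74403/20638 80406/10319]
step 2: x̄ = F·x = [45321/10319, -52001/10319]
step 2: P̄ = F·P·Fᵀ + Q = [317783/10319 -74889/10319; -74889/10319 109199/10319]
step 2: y = z − H·x̄ = [163281/10319]
step 2: S = H·P̄·Hᵀ + R = [1710844/10319]
step 2: K = P̄·Hᵀ·S⁻¹ = [-710455/1710844; 258977/1710844]
step 2: x' = x̄ + K·y = [-3727749/1710844, -4523653/1710844]
step 2: P' = (I − K·H)·P̄ = [3772733/1710844 5414101/1710844; 5414101/1710844 11605133/1710844]

step 0: x' = [-87/53, -69/212], P' = [187/53 287/53; 287/53 2227/212]
step 1: x' = [-52001/20638, -82215/20638], P' = [24720/10319 74403/20638; 74403/20638 80406/10319]
step 2: x' = [-3727749/1710844, -4523653/1710844], P' = [3772733/1710844 5414101/1710844; 5414101/1710844 11605133/1710844]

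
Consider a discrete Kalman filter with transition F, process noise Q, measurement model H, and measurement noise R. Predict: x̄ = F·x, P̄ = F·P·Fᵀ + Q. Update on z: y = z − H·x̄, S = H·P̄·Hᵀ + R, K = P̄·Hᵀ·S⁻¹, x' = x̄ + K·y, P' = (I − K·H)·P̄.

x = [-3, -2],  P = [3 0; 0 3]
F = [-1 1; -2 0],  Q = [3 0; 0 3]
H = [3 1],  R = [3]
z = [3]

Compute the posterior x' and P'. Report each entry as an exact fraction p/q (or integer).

x' = [-7/15, 68/15]
P' = [14/15 -31/15; -31/15 104/15]

x̄ = F·x = [1, 6]
P̄ = F·P·Fᵀ + Q = [9 6; 6 15]
y = z − H·x̄ = [-6]
S = H·P̄·Hᵀ + R = [135]
K = P̄·Hᵀ·S⁻¹ = [11/45; 11/45]
x' = x̄ + K·y = [-7/15, 68/15]
P' = (I − K·H)·P̄ = [14/15 -31/15; -31/15 104/15]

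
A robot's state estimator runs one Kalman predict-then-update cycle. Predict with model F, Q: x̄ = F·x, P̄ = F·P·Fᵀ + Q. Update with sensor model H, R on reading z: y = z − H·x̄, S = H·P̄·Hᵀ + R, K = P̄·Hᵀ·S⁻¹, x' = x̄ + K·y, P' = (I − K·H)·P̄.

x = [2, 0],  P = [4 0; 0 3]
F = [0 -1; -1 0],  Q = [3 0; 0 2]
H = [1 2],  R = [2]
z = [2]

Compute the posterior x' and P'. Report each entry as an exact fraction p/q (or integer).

x̄ = F·x = [0, -2]
P̄ = F·P·Fᵀ + Q = [6 0; 0 6]
y = z − H·x̄ = [6]
S = H·P̄·Hᵀ + R = [32]
K = P̄·Hᵀ·S⁻¹ = [3/16; 3/8]
x' = x̄ + K·y = [9/8, 1/4]
P' = (I − K·H)·P̄ = [39/8 -9/4; -9/4 3/2]

x' = [9/8, 1/4]
P' = [39/8 -9/4; -9/4 3/2]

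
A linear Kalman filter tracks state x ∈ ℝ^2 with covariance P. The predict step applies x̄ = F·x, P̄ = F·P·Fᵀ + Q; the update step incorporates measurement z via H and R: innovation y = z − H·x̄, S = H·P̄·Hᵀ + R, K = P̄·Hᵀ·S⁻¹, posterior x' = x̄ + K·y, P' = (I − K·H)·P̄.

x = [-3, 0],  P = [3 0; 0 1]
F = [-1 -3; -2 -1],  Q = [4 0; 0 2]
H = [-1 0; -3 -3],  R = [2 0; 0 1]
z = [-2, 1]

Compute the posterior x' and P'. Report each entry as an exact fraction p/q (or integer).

x̄ = F·x = [3, 6]
P̄ = F·P·Fᵀ + Q = [16 9; 9 15]
y = z − H·x̄ = [1, 28]
S = H·P̄·Hᵀ + R = [18 75; 75 442]
K = P̄·Hᵀ·S⁻¹ = [-1447/2331 -50/777; 158/259 -69/259]
x' = x̄ + K·y = [1346/2331, -220/259]
P' = (I − K·H)·P̄ = [2894/2331 -316/259; -316/259 339/259]

x' = [1346/2331, -220/259]
P' = [2894/2331 -316/259; -316/259 339/259]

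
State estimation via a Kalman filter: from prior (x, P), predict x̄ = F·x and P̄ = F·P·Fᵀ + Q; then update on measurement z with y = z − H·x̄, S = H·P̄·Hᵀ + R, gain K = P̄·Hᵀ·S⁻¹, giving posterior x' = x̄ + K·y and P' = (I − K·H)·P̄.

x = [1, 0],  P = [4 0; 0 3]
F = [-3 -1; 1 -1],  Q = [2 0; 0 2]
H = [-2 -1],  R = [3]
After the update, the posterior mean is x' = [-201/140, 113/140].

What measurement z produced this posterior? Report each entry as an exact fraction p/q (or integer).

z = [2]

x̄ = F·x = [-3, 1]
P̄ = F·P·Fᵀ + Q = [41 -9; -9 9]
S = H·P̄·Hᵀ + R = [140]
K = P̄·Hᵀ·S⁻¹ = [-73/140; 9/140]
x' − x̄ = [219/140, -27/140] = K·y
y = (KᵀK)⁻¹·Kᵀ·(x' − x̄) = [-3]
z = y + H·x̄ = [-3] + [5] = [2]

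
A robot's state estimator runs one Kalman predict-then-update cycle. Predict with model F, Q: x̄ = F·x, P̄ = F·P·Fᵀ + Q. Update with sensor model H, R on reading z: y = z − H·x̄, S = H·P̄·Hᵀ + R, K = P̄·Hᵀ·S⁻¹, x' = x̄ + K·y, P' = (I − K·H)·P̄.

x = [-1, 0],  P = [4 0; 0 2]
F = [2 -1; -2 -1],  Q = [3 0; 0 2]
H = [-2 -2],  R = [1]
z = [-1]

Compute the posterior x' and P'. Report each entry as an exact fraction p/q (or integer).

x' = [-92/53, 118/53]
P' = [917/53 -910/53; -910/53 916/53]

x̄ = F·x = [-2, 2]
P̄ = F·P·Fᵀ + Q = [21 -14; -14 20]
y = z − H·x̄ = [-1]
S = H·P̄·Hᵀ + R = [53]
K = P̄·Hᵀ·S⁻¹ = [-14/53; -12/53]
x' = x̄ + K·y = [-92/53, 118/53]
P' = (I − K·H)·P̄ = [917/53 -910/53; -910/53 916/53]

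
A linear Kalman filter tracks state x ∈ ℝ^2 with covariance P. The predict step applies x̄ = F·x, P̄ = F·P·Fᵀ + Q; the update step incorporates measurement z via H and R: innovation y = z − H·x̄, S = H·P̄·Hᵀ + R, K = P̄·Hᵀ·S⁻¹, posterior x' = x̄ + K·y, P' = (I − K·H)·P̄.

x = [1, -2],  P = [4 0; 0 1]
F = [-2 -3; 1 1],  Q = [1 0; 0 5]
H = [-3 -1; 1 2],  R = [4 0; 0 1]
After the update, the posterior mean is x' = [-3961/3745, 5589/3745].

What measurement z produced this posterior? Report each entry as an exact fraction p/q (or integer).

z = [2, 2]

x̄ = F·x = [4, -1]
P̄ = F·P·Fᵀ + Q = [26 -11; -11 10]
S = H·P̄·Hᵀ + R = [182 -21; -21 23]
K = P̄·Hᵀ·S⁻¹ = [-1457/3745 -97/535; 718/3745 303/535]
x' − x̄ = [-18941/3745, 9334/3745] = K·y
y = (KᵀK)⁻¹·Kᵀ·(x' − x̄) = [13, 0]
z = y + H·x̄ = [13, 0] + [-11, 2] = [2, 2]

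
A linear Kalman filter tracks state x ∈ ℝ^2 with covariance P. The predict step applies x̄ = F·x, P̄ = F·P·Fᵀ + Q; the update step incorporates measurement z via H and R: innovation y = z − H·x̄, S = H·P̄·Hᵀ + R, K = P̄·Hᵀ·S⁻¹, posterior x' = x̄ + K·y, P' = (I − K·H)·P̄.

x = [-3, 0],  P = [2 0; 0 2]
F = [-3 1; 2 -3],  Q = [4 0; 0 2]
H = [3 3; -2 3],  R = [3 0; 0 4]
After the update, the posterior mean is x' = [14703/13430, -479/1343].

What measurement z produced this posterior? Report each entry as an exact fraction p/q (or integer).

z = [2, -3]

x̄ = F·x = [9, -6]
P̄ = F·P·Fᵀ + Q = [24 -18; -18 28]
S = H·P̄·Hᵀ + R = [147 54; 54 568]
K = P̄·Hᵀ·S⁻¹ = [1311/6715 -2661/13430; 176/1343 267/1343]
x' − x̄ = [-106167/13430, 7579/1343] = K·y
y = (KᵀK)⁻¹·Kᵀ·(x' − x̄) = [-7, 33]
z = y + H·x̄ = [-7, 33] + [9, -36] = [2, -3]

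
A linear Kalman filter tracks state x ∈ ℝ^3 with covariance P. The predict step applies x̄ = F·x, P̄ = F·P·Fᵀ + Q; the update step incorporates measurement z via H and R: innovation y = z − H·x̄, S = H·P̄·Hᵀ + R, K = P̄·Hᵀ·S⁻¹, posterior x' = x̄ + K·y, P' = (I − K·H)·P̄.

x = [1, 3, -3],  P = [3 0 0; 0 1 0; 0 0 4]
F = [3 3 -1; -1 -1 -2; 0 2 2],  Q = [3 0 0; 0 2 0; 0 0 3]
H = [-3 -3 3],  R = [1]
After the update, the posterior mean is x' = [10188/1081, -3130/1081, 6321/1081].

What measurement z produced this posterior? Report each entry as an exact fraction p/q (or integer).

z = [-2]

x̄ = F·x = [15, 2, 0]
P̄ = F·P·Fᵀ + Q = [43 -4 -2; -4 22 -18; -2 -18 23]
S = H·P̄·Hᵀ + R = [1081]
K = P̄·Hᵀ·S⁻¹ = [-123/1081; -108/1081; 129/1081]
x' − x̄ = [-6027/1081, -5292/1081, 6321/1081] = K·y
y = (KᵀK)⁻¹·Kᵀ·(x' − x̄) = [49]
z = y + H·x̄ = [49] + [-51] = [-2]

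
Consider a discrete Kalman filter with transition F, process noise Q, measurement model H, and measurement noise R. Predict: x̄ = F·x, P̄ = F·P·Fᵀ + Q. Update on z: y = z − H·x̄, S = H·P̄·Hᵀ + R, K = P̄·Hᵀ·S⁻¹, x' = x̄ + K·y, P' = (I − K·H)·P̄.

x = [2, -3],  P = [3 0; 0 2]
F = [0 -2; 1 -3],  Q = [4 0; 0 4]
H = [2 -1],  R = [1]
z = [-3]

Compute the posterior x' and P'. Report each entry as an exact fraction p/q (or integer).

x̄ = F·x = [6, 11]
P̄ = F·P·Fᵀ + Q = [12 12; 12 25]
y = z − H·x̄ = [-4]
S = H·P̄·Hᵀ + R = [26]
K = P̄·Hᵀ·S⁻¹ = [6/13; -1/26]
x' = x̄ + K·y = [54/13, 145/13]
P' = (I − K·H)·P̄ = [84/13 162/13; 162/13 649/26]

x' = [54/13, 145/13]
P' = [84/13 162/13; 162/13 649/26]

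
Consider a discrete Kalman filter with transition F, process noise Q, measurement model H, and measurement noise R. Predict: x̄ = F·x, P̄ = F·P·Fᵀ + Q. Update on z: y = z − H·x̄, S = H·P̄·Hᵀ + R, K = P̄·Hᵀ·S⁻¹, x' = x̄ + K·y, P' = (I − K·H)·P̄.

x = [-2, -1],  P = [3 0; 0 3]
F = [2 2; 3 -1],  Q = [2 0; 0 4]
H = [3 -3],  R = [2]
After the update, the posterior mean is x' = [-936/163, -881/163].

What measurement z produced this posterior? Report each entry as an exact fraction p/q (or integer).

x̄ = F·x = [-6, -5]
P̄ = F·P·Fᵀ + Q = [26 12; 12 34]
S = H·P̄·Hᵀ + R = [326]
K = P̄·Hᵀ·S⁻¹ = [21/163; -33/163]
x' − x̄ = [42/163, -66/163] = K·y
y = (KᵀK)⁻¹·Kᵀ·(x' − x̄) = [2]
z = y + H·x̄ = [2] + [-3] = [-1]

z = [-1]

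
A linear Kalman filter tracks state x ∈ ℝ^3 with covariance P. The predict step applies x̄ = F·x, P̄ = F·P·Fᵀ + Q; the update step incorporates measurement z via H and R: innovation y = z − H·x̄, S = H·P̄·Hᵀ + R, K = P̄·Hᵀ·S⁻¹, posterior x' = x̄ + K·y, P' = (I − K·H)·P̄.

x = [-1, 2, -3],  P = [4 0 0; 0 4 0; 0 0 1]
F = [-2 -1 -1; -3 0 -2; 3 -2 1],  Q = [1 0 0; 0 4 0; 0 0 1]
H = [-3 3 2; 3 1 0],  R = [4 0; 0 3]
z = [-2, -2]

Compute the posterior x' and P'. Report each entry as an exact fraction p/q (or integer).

x̄ = F·x = [3, 9, -10]
P̄ = F·P·Fᵀ + Q = [22 26 -17; 26 44 -38; -17 -38 54]
y = z − H·x̄ = [0, -20]
S = H·P̄·Hᵀ + R = [94 -88; -88 401]
K = P̄·Hᵀ·S⁻¹ = [-363/14975 3356/14975; 957/14975 4766/14975; 10213/29950 -2203/14975]
x' = x̄ + K·y = [-4439/2995, 7891/2995, -21138/2995]
P' = (I − K·H)·P̄ = [12712/14975 -28068/14975 60444/14975; -28068/14975 98502/14975 -187941/14975; 60444/14975 -187941/14975 765581/29950]

x' = [-4439/2995, 7891/2995, -21138/2995]
P' = [12712/14975 -28068/14975 60444/14975; -28068/14975 98502/14975 -187941/14975; 60444/14975 -187941/14975 765581/29950]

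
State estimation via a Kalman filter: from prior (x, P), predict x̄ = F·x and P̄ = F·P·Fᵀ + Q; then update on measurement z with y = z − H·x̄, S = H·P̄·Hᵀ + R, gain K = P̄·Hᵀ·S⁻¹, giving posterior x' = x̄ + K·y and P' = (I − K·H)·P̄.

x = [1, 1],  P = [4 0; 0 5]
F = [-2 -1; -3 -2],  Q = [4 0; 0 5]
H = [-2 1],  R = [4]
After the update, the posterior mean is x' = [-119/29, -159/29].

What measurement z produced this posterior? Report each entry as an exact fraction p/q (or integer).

x̄ = F·x = [-3, -5]
P̄ = F·P·Fᵀ + Q = [25 34; 34 61]
S = H·P̄·Hᵀ + R = [29]
K = P̄·Hᵀ·S⁻¹ = [-16/29; -7/29]
x' − x̄ = [-32/29, -14/29] = K·y
y = (KᵀK)⁻¹·Kᵀ·(x' − x̄) = [2]
z = y + H·x̄ = [2] + [1] = [3]

z = [3]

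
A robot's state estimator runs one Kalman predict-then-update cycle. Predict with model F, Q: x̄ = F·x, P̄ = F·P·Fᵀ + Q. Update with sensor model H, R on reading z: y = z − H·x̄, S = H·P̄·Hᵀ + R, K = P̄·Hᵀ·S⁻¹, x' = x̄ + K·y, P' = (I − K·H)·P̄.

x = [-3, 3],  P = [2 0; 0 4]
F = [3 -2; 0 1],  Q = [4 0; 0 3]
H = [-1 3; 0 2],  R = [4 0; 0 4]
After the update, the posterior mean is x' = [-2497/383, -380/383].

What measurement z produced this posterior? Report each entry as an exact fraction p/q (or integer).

z = [3, -2]

x̄ = F·x = [-15, 3]
P̄ = F·P·Fᵀ + Q = [38 -8; -8 7]
S = H·P̄·Hᵀ + R = [153 58; 58 32]
K = P̄·Hᵀ·S⁻¹ = [-264/383 287/383; 29/383 115/383]
x' − x̄ = [3248/383, -1529/383] = K·y
y = (KᵀK)⁻¹·Kᵀ·(x' − x̄) = [-21, -8]
z = y + H·x̄ = [-21, -8] + [24, 6] = [3, -2]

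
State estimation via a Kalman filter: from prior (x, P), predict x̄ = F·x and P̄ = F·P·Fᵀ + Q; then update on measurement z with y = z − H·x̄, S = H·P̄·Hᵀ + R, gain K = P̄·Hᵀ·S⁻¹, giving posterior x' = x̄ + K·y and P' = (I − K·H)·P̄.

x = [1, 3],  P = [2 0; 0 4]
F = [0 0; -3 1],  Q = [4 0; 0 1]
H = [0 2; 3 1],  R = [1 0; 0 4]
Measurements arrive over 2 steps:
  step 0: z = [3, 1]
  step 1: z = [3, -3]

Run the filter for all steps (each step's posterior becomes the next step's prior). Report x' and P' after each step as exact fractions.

step 0: x' = [-540/3743, 5543/3743], P' = [1580/3743 -276/3743; -276/3743 920/3743]
step 1: x' = [-245112/181921, 271277/181921], P' = [76660/181921 -12972/181921; -12972/181921 43240/181921]

step 0: x̄ = F·x = [0, 0]
step 0: P̄ = F·P·Fᵀ + Q = [4 0; 0 23]
step 0: y = z − H·x̄ = [3, 1]
step 0: S = H·P̄·Hᵀ + R = [93 46; 46 63]
step 0: K = P̄·Hᵀ·S⁻¹ = [-552/3743 1116/3743; 1840/3743 23/3743]
step 0: x' = x̄ + K·y = [-540/3743, 5543/3743]
step 0: P' = (I − K·H)·P̄ = [1580/3743 -276/3743; -276/3743 920/3743]
step 1: x̄ = F·x = [0, 377/197]
step 1: P̄ = F·P·Fᵀ + Q = [4 0; 0 1081/197]
step 1: y = z − H·x̄ = [-163/197, -968/197]
step 1: S = H·P̄·Hᵀ + R = [4521/197 2162/197; 2162/197 8961/197]
step 1: K = P̄·Hᵀ·S⁻¹ = [-25944/181921 54252/181921; 86480/181921 1081/181921]
step 1: x' = x̄ + K·y = [-245112/181921, 271277/181921]
step 1: P' = (I − K·H)·P̄ = [76660/181921 -12972/181921; -12972/181921 43240/181921]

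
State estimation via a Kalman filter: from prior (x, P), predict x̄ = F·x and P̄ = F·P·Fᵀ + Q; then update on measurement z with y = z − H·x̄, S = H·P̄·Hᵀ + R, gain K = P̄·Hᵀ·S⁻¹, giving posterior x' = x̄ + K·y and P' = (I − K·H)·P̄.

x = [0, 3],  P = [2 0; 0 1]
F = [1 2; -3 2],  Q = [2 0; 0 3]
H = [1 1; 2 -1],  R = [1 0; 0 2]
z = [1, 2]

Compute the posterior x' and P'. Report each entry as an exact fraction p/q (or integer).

x̄ = F·x = [6, 6]
P̄ = F·P·Fᵀ + Q = [8 -2; -2 25]
y = z − H·x̄ = [-11, -4]
S = H·P̄·Hᵀ + R = [30 -11; -11 67]
K = P̄·Hᵀ·S⁻¹ = [600/1889 606/1889; 1222/1889 -617/1889]
x' = x̄ + K·y = [2310/1889, 360/1889]
P' = (I − K·H)·P̄ = [604/1889 -4/1889; -4/1889 1226/1889]

x' = [2310/1889, 360/1889]
P' = [604/1889 -4/1889; -4/1889 1226/1889]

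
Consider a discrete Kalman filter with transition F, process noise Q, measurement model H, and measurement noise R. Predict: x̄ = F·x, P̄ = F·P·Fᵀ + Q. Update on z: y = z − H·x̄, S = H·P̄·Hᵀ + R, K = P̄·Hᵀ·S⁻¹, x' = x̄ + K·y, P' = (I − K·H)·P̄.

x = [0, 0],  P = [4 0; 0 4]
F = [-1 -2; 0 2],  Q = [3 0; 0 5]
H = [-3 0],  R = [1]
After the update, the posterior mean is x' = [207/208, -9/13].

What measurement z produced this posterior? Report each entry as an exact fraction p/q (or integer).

z = [-3]

x̄ = F·x = [0, 0]
P̄ = F·P·Fᵀ + Q = [23 -16; -16 21]
S = H·P̄·Hᵀ + R = [208]
K = P̄·Hᵀ·S⁻¹ = [-69/208; 3/13]
x' − x̄ = [207/208, -9/13] = K·y
y = (KᵀK)⁻¹·Kᵀ·(x' − x̄) = [-3]
z = y + H·x̄ = [-3] + [0] = [-3]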